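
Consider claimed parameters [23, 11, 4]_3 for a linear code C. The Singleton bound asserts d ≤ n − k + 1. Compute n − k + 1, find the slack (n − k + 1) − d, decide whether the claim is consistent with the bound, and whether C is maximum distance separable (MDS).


Singleton RHS = n − k + 1 = 13, slack = 9, bound satisfied, not MDS.

Singleton bound: d ≤ n − k + 1.
Here n = 23, k = 11, so n − k + 1 = 13.
Given d = 4, check d ≤ 13: YES.
Slack = (n − k + 1) − d = 9.
The code is NOT MDS (slack = 9 > 0).
Description: the claimed parameters are [23, 11, 4]_3; such a code would be non-MDS.


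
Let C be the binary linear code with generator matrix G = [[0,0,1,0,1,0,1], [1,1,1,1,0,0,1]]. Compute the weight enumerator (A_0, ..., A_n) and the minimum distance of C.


Weight distribution: A_0 = 1, A_3 = 1, A_4 = 1, A_5 = 1. Minimum distance d = 3.

Enumerate all 2^2 = 4 messages m ∈ F_2^2.
For each, compute codeword c = mG in F_2^7, then tally its weight.
  m = 00 → c = 0000000, weight = 0.
  m = 10 → c = 0010101, weight = 3.
  m = 01 → c = 1111001, weight = 5.
  m = 11 → c = 1101100, weight = 4.
Tally weights:
  weight 0: 1 codewords.
  weight 3: 1 codewords.
  weight 4: 1 codewords.
  weight 5: 1 codewords.
Minimum distance d = smallest w > 0 with A_w > 0 = 3.
Sanity: Σ A_w = 4 = 2^2 = 4 ✓.


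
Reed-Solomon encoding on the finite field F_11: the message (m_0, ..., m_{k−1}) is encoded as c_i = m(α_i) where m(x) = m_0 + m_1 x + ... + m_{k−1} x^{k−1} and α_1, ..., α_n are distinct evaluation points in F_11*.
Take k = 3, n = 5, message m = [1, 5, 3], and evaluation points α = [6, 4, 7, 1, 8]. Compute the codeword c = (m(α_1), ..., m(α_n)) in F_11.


c = [7, 3, 7, 9, 2]

Message polynomial: m(x) = 1 + 5·x + 3·x^2 (mod 11).
For each evaluation point α_i, compute m(α_i) mod 11:
  α_1 = 6: Horner steps 3 → 1 → 7, so m(6) = 7.
  α_2 = 4: Horner steps 3 → 6 → 3, so m(4) = 3.
  α_3 = 7: Horner steps 3 → 4 → 7, so m(7) = 7.
  α_4 = 1: Horner steps 3 → 8 → 9, so m(1) = 9.
  α_5 = 8: Horner steps 3 → 7 → 2, so m(8) = 2.
Codeword c = [7, 3, 7, 9, 2] ∈ F_11^5.


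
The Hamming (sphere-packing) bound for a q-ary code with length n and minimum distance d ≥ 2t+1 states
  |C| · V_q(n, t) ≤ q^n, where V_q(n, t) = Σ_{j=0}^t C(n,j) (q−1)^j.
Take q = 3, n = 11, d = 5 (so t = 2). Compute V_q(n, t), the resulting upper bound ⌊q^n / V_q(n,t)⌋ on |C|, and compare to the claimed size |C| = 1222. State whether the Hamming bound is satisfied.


V_q(n, t) = 243, q^n = 177147, Hamming bound = 729, |C| = 1222 > bound (violated).

Step 1: Compute V_q(n, t) = Σ_{j=0}^2 C(n, j) (q−1)^j.
  j = 0: C(11,0)·(2)^0 = 1·1 = 1.
  j = 1: C(11,1)·(2)^1 = 11·2 = 22.
  j = 2: C(11,2)·(2)^2 = 55·4 = 220.
  V_q(n, t) = 1 + 22 + 220 = 243.
Step 2: q^n = 3^11 = 177147.
Step 3: Hamming bound ⌊q^n / V_q(n,t)⌋ = ⌊177147/243⌋ = 729.
Step 4: Compare |C| = 1222 to 729: violated.
The claimed |C| lies above the Hamming bound, so no 3-ary code of length 11 with d ≥ 5 can have 1222 codewords.


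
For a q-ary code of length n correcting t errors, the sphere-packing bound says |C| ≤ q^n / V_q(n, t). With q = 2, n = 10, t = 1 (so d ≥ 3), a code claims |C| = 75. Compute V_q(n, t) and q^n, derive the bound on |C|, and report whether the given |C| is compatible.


V_q(n, t) = 11, q^n = 1024, Hamming bound = 93, |C| = 75 ≤ bound (satisfied).

Step 1: Compute V_q(n, t) = Σ_{j=0}^1 C(n, j) (q−1)^j.
  j = 0: C(10,0)·(1)^0 = 1·1 = 1.
  j = 1: C(10,1)·(1)^1 = 10·1 = 10.
  V_q(n, t) = 1 + 10 = 11.
Step 2: q^n = 2^10 = 1024.
Step 3: Hamming bound ⌊q^n / V_q(n,t)⌋ = ⌊1024/11⌋ = 93.
Step 4: Compare |C| = 75 to 93: satisfied.
The claimed |C| lies below the Hamming bound.


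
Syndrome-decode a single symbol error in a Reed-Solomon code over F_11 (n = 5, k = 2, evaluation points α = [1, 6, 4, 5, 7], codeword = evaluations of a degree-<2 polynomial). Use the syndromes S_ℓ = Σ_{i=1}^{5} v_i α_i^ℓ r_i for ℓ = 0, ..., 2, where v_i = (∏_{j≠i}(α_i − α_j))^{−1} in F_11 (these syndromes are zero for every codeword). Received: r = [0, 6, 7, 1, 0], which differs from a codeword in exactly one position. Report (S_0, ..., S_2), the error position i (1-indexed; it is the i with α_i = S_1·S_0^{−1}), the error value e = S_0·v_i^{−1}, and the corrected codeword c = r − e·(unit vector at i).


S = (1, 1, 1), error at position 1, error magnitude e = 8, c = [3, 6, 7, 1, 0].

Step 1: column multipliers v_i = (∏_{j≠i}(α_i − α_j))^{−1} mod 11.
  i = 1 (α = 1): (1−6)(1−4)(1−5)(1−7) = (−5)·(−3)·(−4)·(−6) = 360 ≡ 8, so v_1 = 8^{−1} = 7 (mod 11).
  i = 2 (α = 6): (6−1)(6−4)(6−5)(6−7) = 5·2·1·(−1) = −10 ≡ 1, so v_2 = 1^{−1} = 1 (mod 11).
  i = 3 (α = 4): (4−1)(4−6)(4−5)(4−7) = 3·(−2)·(−1)·(−3) = −18 ≡ 4, so v_3 = 4^{−1} = 3 (mod 11).
  i = 4 (α = 5): (5−1)(5−6)(5−4)(5−7) = 4·(−1)·1·(−2) = 8 ≡ 8, so v_4 = 8^{−1} = 7 (mod 11).
  i = 5 (α = 7): (7−1)(7−6)(7−4)(7−5) = 6·1·3·2 = 36 ≡ 3, so v_5 = 3^{−1} = 4 (mod 11).
  v = [7, 1, 3, 7, 4].
Step 2: syndromes of r = [0, 6, 7, 1, 0] (all sums mod 11).
  S_0 = Σ v_i r_i = 7·0 + 1·6 + 3·7 + 7·1 + 4·0 = 34 ≡ 1.
  S_1 = Σ v_i α_i r_i = 7·1·0 + 1·6·6 + 3·4·7 + 7·5·1 + 4·7·0 = 155 ≡ 1.
  α_i^2 mod 11 = [1, 3, 5, 3, 5].
  S_2 = Σ v_i α_i^2 r_i = 7·1·0 + 1·3·6 + 3·5·7 + 7·3·1 + 4·5·0 = 144 ≡ 1.
  S = (1, 1, 1) ≠ 0, so r is not a codeword (an error is present).
Step 3: locate the error. For a single error e at position i, S_ℓ = v_i·e·α_i^ℓ, so α_err = S_1/S_0.
  S_0^{−1} = 1^{−1} = 1 (mod 11), so α_err = 1·1 = 1 ≡ 1 = α_1. Error position i = 1.
  Consistency check: S_2/S_1 = 1·1 = 1 ≡ 1 = α_err ✓ (single-error assumption holds).
Step 4: error magnitude e = S_0/v_1 = S_0·∏_{j≠1}(α_1 − α_j) = 1·8 = 8 ≡ 8 (mod 11).
Step 5: correct position 1: c_1 = r_1 − e = 0 − 8 ≡ 3 (mod 11). Hence c = [3, 6, 7, 1, 0].
  Check: interpolating c through the α_i gives m(x) = 9 + 5·x (degree < 2) with m(α_i) = c_i for every i, so c is indeed a codeword.


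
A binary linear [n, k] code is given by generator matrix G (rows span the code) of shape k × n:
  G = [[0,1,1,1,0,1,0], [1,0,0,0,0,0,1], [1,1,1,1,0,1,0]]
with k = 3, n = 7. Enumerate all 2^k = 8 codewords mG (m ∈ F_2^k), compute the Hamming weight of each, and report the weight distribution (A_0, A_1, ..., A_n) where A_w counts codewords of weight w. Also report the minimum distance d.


Weight distribution: A_0 = 1, A_1 = 2, A_2 = 1, A_4 = 1, A_5 = 2, A_6 = 1. Minimum distance d = 1.

Enumerate all 2^3 = 8 messages m ∈ F_2^3.
For each, compute codeword c = mG in F_2^7, then tally its weight.
  m = 000 → c = 0000000, weight = 0.
  m = 100 → c = 0111010, weight = 4.
  m = 010 → c = 1000001, weight = 2.
  m = 110 → c = 1111011, weight = 6.
  m = 001 → c = 1111010, weight = 5.
  m = 101 → c = 1000000, weight = 1.
  m = 011 → c = 0111011, weight = 5.
  m = 111 → c = 0000001, weight = 1.
Tally weights:
  weight 0: 1 codewords.
  weight 1: 2 codewords.
  weight 2: 1 codewords.
  weight 4: 1 codewords.
  weight 5: 2 codewords.
  weight 6: 1 codewords.
Minimum distance d = smallest w > 0 with A_w > 0 = 1.
Sanity: Σ A_w = 8 = 2^3 = 8 ✓.


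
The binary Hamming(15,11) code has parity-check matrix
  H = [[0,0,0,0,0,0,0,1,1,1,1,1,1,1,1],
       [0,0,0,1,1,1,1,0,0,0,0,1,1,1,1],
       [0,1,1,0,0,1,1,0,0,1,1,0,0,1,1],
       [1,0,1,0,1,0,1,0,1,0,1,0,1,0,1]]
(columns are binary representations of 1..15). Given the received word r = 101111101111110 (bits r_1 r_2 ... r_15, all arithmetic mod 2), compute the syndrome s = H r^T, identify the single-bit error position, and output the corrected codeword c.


s = (0, 1, 0, 1)^T, error position = 5, corrected codeword c = 101101101111110

Compute s = H r^T mod 2 one row at a time:
  s_1 = 0 + 1 + 1 + 1 + 1 + 1 + 1 + 0 = 6 ≡ 0 (mod 2).
  s_2 = 1 + 1 + 1 + 1 + 1 + 1 + 1 + 0 = 7 ≡ 1 (mod 2).
  s_3 = 0 + 1 + 1 + 1 + 1 + 1 + 1 + 0 = 6 ≡ 0 (mod 2).
  s_4 = 1 + 1 + 1 + 1 + 1 + 1 + 1 + 0 = 7 ≡ 1 (mod 2).
s = (0, 1, 0, 1)^T — this equals column 5 of H (binary 0101), so error is at position 5.
Correct: flip bit 5 of r = 101111101111110 to get c = 101101101111110.


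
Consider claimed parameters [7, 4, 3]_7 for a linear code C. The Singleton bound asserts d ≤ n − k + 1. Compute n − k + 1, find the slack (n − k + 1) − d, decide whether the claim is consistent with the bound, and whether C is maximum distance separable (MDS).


Singleton RHS = n − k + 1 = 4, slack = 1, bound satisfied, not MDS.

Singleton bound: d ≤ n − k + 1.
Here n = 7, k = 4, so n − k + 1 = 4.
Given d = 3, check d ≤ 4: YES.
Slack = (n − k + 1) − d = 1.
The code is NOT MDS (slack = 1 > 0).
Description: the claimed parameters are [7, 4, 3]_7; such a code would be non-MDS.


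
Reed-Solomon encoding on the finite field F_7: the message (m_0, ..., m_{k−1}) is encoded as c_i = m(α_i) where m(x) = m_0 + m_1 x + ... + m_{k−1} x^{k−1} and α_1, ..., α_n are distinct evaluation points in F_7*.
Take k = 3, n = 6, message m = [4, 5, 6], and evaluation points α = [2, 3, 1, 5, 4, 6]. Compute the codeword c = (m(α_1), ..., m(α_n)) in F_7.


c = [3, 3, 1, 4, 1, 5]

Message polynomial: m(x) = 4 + 5·x + 6·x^2 (mod 7).
For each evaluation point α_i, compute m(α_i) mod 7:
  α_1 = 2: Horner steps 6 → 3 → 3, so m(2) = 3.
  α_2 = 3: Horner steps 6 → 2 → 3, so m(3) = 3.
  α_3 = 1: Horner steps 6 → 4 → 1, so m(1) = 1.
  α_4 = 5: Horner steps 6 → 0 → 4, so m(5) = 4.
  α_5 = 4: Horner steps 6 → 1 → 1, so m(4) = 1.
  α_6 = 6: Horner steps 6 → 6 → 5, so m(6) = 5.
Codeword c = [3, 3, 1, 4, 1, 5] ∈ F_7^6.


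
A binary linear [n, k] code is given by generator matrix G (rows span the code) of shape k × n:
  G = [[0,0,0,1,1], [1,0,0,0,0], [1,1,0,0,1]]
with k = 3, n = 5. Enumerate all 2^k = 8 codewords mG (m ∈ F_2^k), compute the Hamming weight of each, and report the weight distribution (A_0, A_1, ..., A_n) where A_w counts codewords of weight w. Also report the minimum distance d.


Weight distribution: A_0 = 1, A_1 = 1, A_2 = 3, A_3 = 3. Minimum distance d = 1.

Enumerate all 2^3 = 8 messages m ∈ F_2^3.
For each, compute codeword c = mG in F_2^5, then tally its weight.
  m = 000 → c = 00000, weight = 0.
  m = 100 → c = 00011, weight = 2.
  m = 010 → c = 10000, weight = 1.
  m = 110 → c = 10011, weight = 3.
  m = 001 → c = 11001, weight = 3.
  m = 101 → c = 11010, weight = 3.
  m = 011 → c = 01001, weight = 2.
  m = 111 → c = 01010, weight = 2.
Tally weights:
  weight 0: 1 codewords.
  weight 1: 1 codewords.
  weight 2: 3 codewords.
  weight 3: 3 codewords.
Minimum distance d = smallest w > 0 with A_w > 0 = 1.
Sanity: Σ A_w = 8 = 2^3 = 8 ✓.


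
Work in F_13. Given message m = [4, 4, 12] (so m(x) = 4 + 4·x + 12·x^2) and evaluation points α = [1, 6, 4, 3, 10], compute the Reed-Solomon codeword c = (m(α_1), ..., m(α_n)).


c = [7, 5, 4, 7, 9]

Message polynomial: m(x) = 4 + 4·x + 12·x^2 (mod 13).
For each evaluation point α_i, compute m(α_i) mod 13:
  α_1 = 1: Horner steps 12 → 3 → 7, so m(1) = 7.
  α_2 = 6: Horner steps 12 → 11 → 5, so m(6) = 5.
  α_3 = 4: Horner steps 12 → 0 → 4, so m(4) = 4.
  α_4 = 3: Horner steps 12 → 1 → 7, so m(3) = 7.
  α_5 = 10: Horner steps 12 → 7 → 9, so m(10) = 9.
Codeword c = [7, 5, 4, 7, 9] ∈ F_13^5.


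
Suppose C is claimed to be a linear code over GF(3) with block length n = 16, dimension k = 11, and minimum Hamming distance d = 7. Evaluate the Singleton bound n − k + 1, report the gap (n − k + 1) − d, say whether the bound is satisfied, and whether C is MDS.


Singleton RHS = n − k + 1 = 6, slack = -1, bound violated (no such code; not MDS).

Singleton bound: d ≤ n − k + 1.
Here n = 16, k = 11, so n − k + 1 = 6.
Given d = 7, check d ≤ 6: NO.
Slack = (n − k + 1) − d = -1.
The slack is negative: d = 7 exceeds n − k + 1 = 6 by 1, so the Singleton bound is violated and no linear [16, 11, 7]_3 code can exist. In particular it is not MDS (MDS requires d = n − k + 1 exactly).
Description: the claimed parameters are [16, 11, 7]_3; such a code would be impossible (violates the Singleton bound).


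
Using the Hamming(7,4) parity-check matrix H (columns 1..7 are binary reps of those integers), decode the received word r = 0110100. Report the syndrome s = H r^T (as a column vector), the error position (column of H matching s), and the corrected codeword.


s = (1, 0, 0)^T, error position = 4, corrected codeword c = 0111100

Compute s = H r^T mod 2 one row at a time:
  s_1 = 0 + 1 + 0 + 0 = 1 ≡ 1 (mod 2).
  s_2 = 1 + 1 + 0 + 0 = 2 ≡ 0 (mod 2).
  s_3 = 0 + 1 + 1 + 0 = 2 ≡ 0 (mod 2).
s = (1, 0, 0)^T — this equals column 4 of H (binary 100), so error is at position 4.
Correct: flip bit 4 of r = 0110100 to get c = 0111100.


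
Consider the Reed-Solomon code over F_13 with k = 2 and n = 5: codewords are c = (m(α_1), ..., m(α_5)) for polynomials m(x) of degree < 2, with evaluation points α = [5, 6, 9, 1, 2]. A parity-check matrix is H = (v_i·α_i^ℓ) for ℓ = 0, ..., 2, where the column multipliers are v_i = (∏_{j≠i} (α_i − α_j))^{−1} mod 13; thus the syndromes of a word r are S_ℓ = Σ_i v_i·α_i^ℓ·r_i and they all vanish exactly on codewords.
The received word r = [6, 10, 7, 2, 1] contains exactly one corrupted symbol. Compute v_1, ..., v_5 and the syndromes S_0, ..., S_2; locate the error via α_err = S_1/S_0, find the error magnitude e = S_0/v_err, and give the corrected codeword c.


S = (11, 3, 2), error at position 1, error magnitude e = 8, c = [11, 10, 7, 2, 1].

Step 1: column multipliers v_i = (∏_{j≠i}(α_i − α_j))^{−1} mod 13.
  i = 1 (α = 5): (5−6)(5−9)(5−1)(5−2) = (−1)·(−4)·4·3 = 48 ≡ 9, so v_1 = 9^{−1} = 3 (mod 13).
  i = 2 (α = 6): (6−5)(6−9)(6−1)(6−2) = 1·(−3)·5·4 = −60 ≡ 5, so v_2 = 5^{−1} = 8 (mod 13).
  i = 3 (α = 9): (9−5)(9−6)(9−1)(9−2) = 4·3·8·7 = 672 ≡ 9, so v_3 = 9^{−1} = 3 (mod 13).
  i = 4 (α = 1): (1−5)(1−6)(1−9)(1−2) = (−4)·(−5)·(−8)·(−1) = 160 ≡ 4, so v_4 = 4^{−1} = 10 (mod 13).
  i = 5 (α = 2): (2−5)(2−6)(2−9)(2−1) = (−3)·(−4)·(−7)·1 = −84 ≡ 7, so v_5 = 7^{−1} = 2 (mod 13).
  v = [3, 8, 3, 10, 2].
Step 2: syndromes of r = [6, 10, 7, 2, 1] (all sums mod 13).
  S_0 = Σ v_i r_i = 3·6 + 8·10 + 3·7 + 10·2 + 2·1 = 141 ≡ 11.
  S_1 = Σ v_i α_i r_i = 3·5·6 + 8·6·10 + 3·9·7 + 10·1·2 + 2·2·1 = 783 ≡ 3.
  α_i^2 mod 13 = [12, 10, 3, 1, 4].
  S_2 = Σ v_i α_i^2 r_i = 3·12·6 + 8·10·10 + 3·3·7 + 10·1·2 + 2·4·1 = 1107 ≡ 2.
  S = (11, 3, 2) ≠ 0, so r is not a codeword (an error is present).
Step 3: locate the error. For a single error e at position i, S_ℓ = v_i·e·α_i^ℓ, so α_err = S_1/S_0.
  S_0^{−1} = 11^{−1} = 6 (mod 13), so α_err = 3·6 = 18 ≡ 5 = α_1. Error position i = 1.
  Consistency check: S_2/S_1 = 2·9 = 18 ≡ 5 = α_err ✓ (single-error assumption holds).
Step 4: error magnitude e = S_0/v_1 = S_0·∏_{j≠1}(α_1 − α_j) = 11·9 = 99 ≡ 8 (mod 13).
Step 5: correct position 1: c_1 = r_1 − e = 6 − 8 ≡ 11 (mod 13). Hence c = [11, 10, 7, 2, 1].
  Check: interpolating c through the α_i gives m(x) = 3 + 12·x (degree < 2) with m(α_i) = c_i for every i, so c is indeed a codeword.


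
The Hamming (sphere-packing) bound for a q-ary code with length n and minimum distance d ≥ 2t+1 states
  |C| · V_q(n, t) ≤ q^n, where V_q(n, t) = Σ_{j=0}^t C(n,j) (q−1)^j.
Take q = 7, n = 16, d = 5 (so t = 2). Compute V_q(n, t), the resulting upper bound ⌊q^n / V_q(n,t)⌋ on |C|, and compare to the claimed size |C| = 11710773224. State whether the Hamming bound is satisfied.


V_q(n, t) = 4417, q^n = 33232930569601, Hamming bound = 7523869270, |C| = 11710773224 > bound (violated).

Step 1: Compute V_q(n, t) = Σ_{j=0}^2 C(n, j) (q−1)^j.
  j = 0: C(16,0)·(6)^0 = 1·1 = 1.
  j = 1: C(16,1)·(6)^1 = 16·6 = 96.
  j = 2: C(16,2)·(6)^2 = 120·36 = 4320.
  V_q(n, t) = 1 + 96 + 4320 = 4417.
Step 2: q^n = 7^16 = 33232930569601.
Step 3: Hamming bound ⌊q^n / V_q(n,t)⌋ = ⌊33232930569601/4417⌋ = 7523869270.
Step 4: Compare |C| = 11710773224 to 7523869270: violated.
The claimed |C| lies above the Hamming bound, so no 7-ary code of length 16 with d ≥ 5 can have 11710773224 codewords.


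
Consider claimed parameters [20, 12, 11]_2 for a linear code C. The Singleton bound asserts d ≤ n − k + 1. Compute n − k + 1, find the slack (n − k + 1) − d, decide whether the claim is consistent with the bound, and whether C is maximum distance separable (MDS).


Singleton RHS = n − k + 1 = 9, slack = -2, bound violated (no such code; not MDS).

Singleton bound: d ≤ n − k + 1.
Here n = 20, k = 12, so n − k + 1 = 9.
Given d = 11, check d ≤ 9: NO.
Slack = (n − k + 1) − d = -2.
The slack is negative: d = 11 exceeds n − k + 1 = 9 by 2, so the Singleton bound is violated and no linear [20, 12, 11]_2 code can exist. In particular it is not MDS (MDS requires d = n − k + 1 exactly).
Description: the claimed parameters are [20, 12, 11]_2; such a code would be impossible (violates the Singleton bound).


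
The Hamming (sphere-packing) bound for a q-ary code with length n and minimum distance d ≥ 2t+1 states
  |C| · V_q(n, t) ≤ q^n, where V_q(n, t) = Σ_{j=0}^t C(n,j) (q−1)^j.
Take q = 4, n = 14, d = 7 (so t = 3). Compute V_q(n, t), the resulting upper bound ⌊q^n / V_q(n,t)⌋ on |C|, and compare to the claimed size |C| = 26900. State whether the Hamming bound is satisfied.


V_q(n, t) = 10690, q^n = 268435456, Hamming bound = 25110, |C| = 26900 > bound (violated).

Step 1: Compute V_q(n, t) = Σ_{j=0}^3 C(n, j) (q−1)^j.
  j = 0: C(14,0)·(3)^0 = 1·1 = 1.
  j = 1: C(14,1)·(3)^1 = 14·3 = 42.
  j = 2: C(14,2)·(3)^2 = 91·9 = 819.
  j = 3: C(14,3)·(3)^3 = 364·27 = 9828.
  V_q(n, t) = 1 + 42 + 819 + 9828 = 10690.
Step 2: q^n = 4^14 = 268435456.
Step 3: Hamming bound ⌊q^n / V_q(n,t)⌋ = ⌊268435456/10690⌋ = 25110.
Step 4: Compare |C| = 26900 to 25110: violated.
The claimed |C| lies above the Hamming bound, so no 4-ary code of length 14 with d ≥ 7 can have 26900 codewords.


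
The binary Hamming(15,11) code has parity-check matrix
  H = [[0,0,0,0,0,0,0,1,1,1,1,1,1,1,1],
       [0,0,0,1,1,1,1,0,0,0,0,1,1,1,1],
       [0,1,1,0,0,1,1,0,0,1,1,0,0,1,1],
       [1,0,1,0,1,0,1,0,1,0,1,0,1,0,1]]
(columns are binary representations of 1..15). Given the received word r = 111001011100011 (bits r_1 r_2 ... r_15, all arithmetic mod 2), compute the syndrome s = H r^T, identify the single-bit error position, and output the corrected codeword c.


s = (1, 1, 0, 0)^T, error position = 12, corrected codeword c = 111001011101011

Compute s = H r^T mod 2 one row at a time:
  s_1 = 1 + 1 + 1 + 0 + 0 + 0 + 1 + 1 = 5 ≡ 1 (mod 2).
  s_2 = 0 + 0 + 1 + 0 + 0 + 0 + 1 + 1 = 3 ≡ 1 (mod 2).
  s_3 = 1 + 1 + 1 + 0 + 1 + 0 + 1 + 1 = 6 ≡ 0 (mod 2).
  s_4 = 1 + 1 + 0 + 0 + 1 + 0 + 0 + 1 = 4 ≡ 0 (mod 2).
s = (1, 1, 0, 0)^T — this equals column 12 of H (binary 1100), so error is at position 12.
Correct: flip bit 12 of r = 111001011100011 to get c = 111001011101011.


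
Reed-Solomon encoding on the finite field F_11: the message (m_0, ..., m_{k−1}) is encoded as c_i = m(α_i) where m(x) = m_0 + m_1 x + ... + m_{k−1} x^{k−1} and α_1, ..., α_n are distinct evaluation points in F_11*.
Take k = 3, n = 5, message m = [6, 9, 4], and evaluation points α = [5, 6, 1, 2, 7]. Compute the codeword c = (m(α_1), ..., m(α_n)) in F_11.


c = [8, 6, 8, 7, 1]

Message polynomial: m(x) = 6 + 9·x + 4·x^2 (mod 11).
For each evaluation point α_i, compute m(α_i) mod 11:
  α_1 = 5: Horner steps 4 → 7 → 8, so m(5) = 8.
  α_2 = 6: Horner steps 4 → 0 → 6, so m(6) = 6.
  α_3 = 1: Horner steps 4 → 2 → 8, so m(1) = 8.
  α_4 = 2: Horner steps 4 → 6 → 7, so m(2) = 7.
  α_5 = 7: Horner steps 4 → 4 → 1, so m(7) = 1.
Codeword c = [8, 6, 8, 7, 1] ∈ F_11^5.


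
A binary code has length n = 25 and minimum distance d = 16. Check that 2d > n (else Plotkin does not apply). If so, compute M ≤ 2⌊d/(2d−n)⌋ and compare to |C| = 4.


Plotkin bound M ≤ 4; given |C| = 4 ≤ bound (satisfied).

Check applicability: 2d = 32, n = 25.
2d − n = 7 > 0, so Plotkin applies.
Compute d/(2d−n) = 16/7 ≈ 2.2857.
⌊d/(2d−n)⌋ = 2.
Plotkin bound: M ≤ 2·2 = 4.
Given |C| = 4, check: satisfied.
This |C| is at the Plotkin bound.


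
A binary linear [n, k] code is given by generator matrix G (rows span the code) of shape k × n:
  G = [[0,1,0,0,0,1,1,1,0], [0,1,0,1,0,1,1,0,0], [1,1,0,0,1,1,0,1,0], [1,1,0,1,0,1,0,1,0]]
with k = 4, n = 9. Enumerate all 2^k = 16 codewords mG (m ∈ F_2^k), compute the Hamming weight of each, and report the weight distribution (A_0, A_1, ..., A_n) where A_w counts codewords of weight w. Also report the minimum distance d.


Weight distribution: A_0 = 1, A_2 = 3, A_3 = 4, A_4 = 3, A_5 = 4, A_6 = 1. Minimum distance d = 2.

Enumerate all 2^4 = 16 messages m ∈ F_2^4.
For each, compute codeword c = mG in F_2^9, then tally its weight.
  m = 0000 → c = 000000000, weight = 0.
  m = 1000 → c = 010001110, weight = 4.
  m = 0100 → c = 010101100, weight = 4.
  m = 1100 → c = 000100010, weight = 2.
  m = 0010 → c = 110011010, weight = 5.
  m = 1010 → c = 100010100, weight = 3.
  m = 0110 → c = 100110110, weight = 5.
  m = 1110 → c = 110111000, weight = 5.
  m = 0001 → c = 110101010, weight = 5.
  m = 1001 → c = 100100100, weight = 3.
  m = 0101 → c = 100000110, weight = 3.
  m = 1101 → c = 110001000, weight = 3.
  m = 0011 → c = 000110000, weight = 2.
  m = 1011 → c = 010111110, weight = 6.
  m = 0111 → c = 010011100, weight = 4.
  m = 1111 → c = 000010010, weight = 2.
Tally weights:
  weight 0: 1 codewords.
  weight 2: 3 codewords.
  weight 3: 4 codewords.
  weight 4: 3 codewords.
  weight 5: 4 codewords.
  weight 6: 1 codewords.
Minimum distance d = smallest w > 0 with A_w > 0 = 2.
Sanity: Σ A_w = 16 = 2^4 = 16 ✓.


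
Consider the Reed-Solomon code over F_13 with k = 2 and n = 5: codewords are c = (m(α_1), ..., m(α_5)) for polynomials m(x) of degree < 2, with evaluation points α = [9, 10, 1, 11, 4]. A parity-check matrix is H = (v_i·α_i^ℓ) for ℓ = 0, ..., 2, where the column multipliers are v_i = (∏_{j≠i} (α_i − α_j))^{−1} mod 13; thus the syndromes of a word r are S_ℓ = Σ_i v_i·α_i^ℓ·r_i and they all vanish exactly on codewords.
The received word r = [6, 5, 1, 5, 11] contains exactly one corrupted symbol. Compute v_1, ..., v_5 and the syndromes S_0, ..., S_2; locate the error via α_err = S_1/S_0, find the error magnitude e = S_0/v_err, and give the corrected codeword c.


S = (4, 5, 3), error at position 4, error magnitude e = 1, c = [6, 5, 1, 4, 11].

Step 1: column multipliers v_i = (∏_{j≠i}(α_i − α_j))^{−1} mod 13.
  i = 1 (α = 9): (9−10)(9−1)(9−11)(9−4) = (−1)·8·(−2)·5 = 80 ≡ 2, so v_1 = 2^{−1} = 7 (mod 13).
  i = 2 (α = 10): (10−9)(10−1)(10−11)(10−4) = 1·9·(−1)·6 = −54 ≡ 11, so v_2 = 11^{−1} = 6 (mod 13).
  i = 3 (α = 1): (1−9)(1−10)(1−11)(1−4) = (−8)·(−9)·(−10)·(−3) = 2160 ≡ 2, so v_3 = 2^{−1} = 7 (mod 13).
  i = 4 (α = 11): (11−9)(11−10)(11−1)(11−4) = 2·1·10·7 = 140 ≡ 10, so v_4 = 10^{−1} = 4 (mod 13).
  i = 5 (α = 4): (4−9)(4−10)(4−1)(4−11) = (−5)·(−6)·3·(−7) = −630 ≡ 7, so v_5 = 7^{−1} = 2 (mod 13).
  v = [7, 6, 7, 4, 2].
Step 2: syndromes of r = [6, 5, 1, 5, 11] (all sums mod 13).
  S_0 = Σ v_i r_i = 7·6 + 6·5 + 7·1 + 4·5 + 2·11 = 121 ≡ 4.
  S_1 = Σ v_i α_i r_i = 7·9·6 + 6·10·5 + 7·1·1 + 4·11·5 + 2·4·11 = 993 ≡ 5.
  α_i^2 mod 13 = [3, 9, 1, 4, 3].
  S_2 = Σ v_i α_i^2 r_i = 7·3·6 + 6·9·5 + 7·1·1 + 4·4·5 + 2·3·11 = 549 ≡ 3.
  S = (4, 5, 3) ≠ 0, so r is not a codeword (an error is present).
Step 3: locate the error. For a single error e at position i, S_ℓ = v_i·e·α_i^ℓ, so α_err = S_1/S_0.
  S_0^{−1} = 4^{−1} = 10 (mod 13), so α_err = 5·10 = 50 ≡ 11 = α_4. Error position i = 4.
  Consistency check: S_2/S_1 = 3·8 = 24 ≡ 11 = α_err ✓ (single-error assumption holds).
Step 4: error magnitude e = S_0/v_4 = S_0·∏_{j≠4}(α_4 − α_j) = 4·10 = 40 ≡ 1 (mod 13).
Step 5: correct position 4: c_4 = r_4 − e = 5 − 1 ≡ 4 (mod 13). Hence c = [6, 5, 1, 4, 11].
  Check: interpolating c through the α_i gives m(x) = 2 + 12·x (degree < 2) with m(α_i) = c_i for every i, so c is indeed a codeword.


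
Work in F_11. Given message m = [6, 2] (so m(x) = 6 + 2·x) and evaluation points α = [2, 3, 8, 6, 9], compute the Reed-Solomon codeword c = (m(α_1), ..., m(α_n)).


c = [10, 1, 0, 7, 2]

Message polynomial: m(x) = 6 + 2·x (mod 11).
For each evaluation point α_i, compute m(α_i) mod 11:
  α_1 = 2: Horner steps 2 → 10, so m(2) = 10.
  α_2 = 3: Horner steps 2 → 1, so m(3) = 1.
  α_3 = 8: Horner steps 2 → 0, so m(8) = 0.
  α_4 = 6: Horner steps 2 → 7, so m(6) = 7.
  α_5 = 9: Horner steps 2 → 2, so m(9) = 2.
Codeword c = [10, 1, 0, 7, 2] ∈ F_11^5.


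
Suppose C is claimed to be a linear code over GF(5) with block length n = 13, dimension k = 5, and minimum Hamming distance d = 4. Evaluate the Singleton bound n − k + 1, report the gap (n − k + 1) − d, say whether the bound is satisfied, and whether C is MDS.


Singleton RHS = n − k + 1 = 9, slack = 5, bound satisfied, not MDS.

Singleton bound: d ≤ n − k + 1.
Here n = 13, k = 5, so n − k + 1 = 9.
Given d = 4, check d ≤ 9: YES.
Slack = (n − k + 1) − d = 5.
The code is NOT MDS (slack = 5 > 0).
Description: the claimed parameters are [13, 5, 4]_5; such a code would be non-MDS.


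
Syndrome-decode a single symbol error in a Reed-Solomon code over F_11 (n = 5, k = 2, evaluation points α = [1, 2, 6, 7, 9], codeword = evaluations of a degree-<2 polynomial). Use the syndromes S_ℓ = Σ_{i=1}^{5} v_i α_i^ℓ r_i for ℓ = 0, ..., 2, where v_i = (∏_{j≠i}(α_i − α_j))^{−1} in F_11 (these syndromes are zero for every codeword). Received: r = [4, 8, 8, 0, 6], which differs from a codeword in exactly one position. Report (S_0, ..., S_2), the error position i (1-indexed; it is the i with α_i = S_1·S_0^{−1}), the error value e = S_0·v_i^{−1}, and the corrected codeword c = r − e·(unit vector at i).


S = (4, 8, 5), error at position 2, error magnitude e = 1, c = [4, 7, 8, 0, 6].

Step 1: column multipliers v_i = (∏_{j≠i}(α_i − α_j))^{−1} mod 11.
  i = 1 (α = 1): (1−2)(1−6)(1−7)(1−9) = (−1)·(−5)·(−6)·(−8) = 240 ≡ 9, so v_1 = 9^{−1} = 5 (mod 11).
  i = 2 (α = 2): (2−1)(2−6)(2−7)(2−9) = 1·(−4)·(−5)·(−7) = −140 ≡ 3, so v_2 = 3^{−1} = 4 (mod 11).
  i = 3 (α = 6): (6−1)(6−2)(6−7)(6−9) = 5·4·(−1)·(−3) = 60 ≡ 5, so v_3 = 5^{−1} = 9 (mod 11).
  i = 4 (α = 7): (7−1)(7−2)(7−6)(7−9) = 6·5·1·(−2) = −60 ≡ 6, so v_4 = 6^{−1} = 2 (mod 11).
  i = 5 (α = 9): (9−1)(9−2)(9−6)(9−7) = 8·7·3·2 = 336 ≡ 6, so v_5 = 6^{−1} = 2 (mod 11).
  v = [5, 4, 9, 2, 2].
Step 2: syndromes of r = [4, 8, 8, 0, 6] (all sums mod 11).
  S_0 = Σ v_i r_i = 5·4 + 4·8 + 9·8 + 2·0 + 2·6 = 136 ≡ 4.
  S_1 = Σ v_i α_i r_i = 5·1·4 + 4·2·8 + 9·6·8 + 2·7·0 + 2·9·6 = 624 ≡ 8.
  α_i^2 mod 11 = [1, 4, 3, 5, 4].
  S_2 = Σ v_i α_i^2 r_i = 5·1·4 + 4·4·8 + 9·3·8 + 2·5·0 + 2·4·6 = 412 ≡ 5.
  S = (4, 8, 5) ≠ 0, so r is not a codeword (an error is present).
Step 3: locate the error. For a single error e at position i, S_ℓ = v_i·e·α_i^ℓ, so α_err = S_1/S_0.
  S_0^{−1} = 4^{−1} = 3 (mod 11), so α_err = 8·3 = 24 ≡ 2 = α_2. Error position i = 2.
  Consistency check: S_2/S_1 = 5·7 = 35 ≡ 2 = α_err ✓ (single-error assumption holds).
Step 4: error magnitude e = S_0/v_2 = S_0·∏_{j≠2}(α_2 − α_j) = 4·3 = 12 ≡ 1 (mod 11).
Step 5: correct position 2: c_2 = r_2 − e = 8 − 1 ≡ 7 (mod 11). Hence c = [4, 7, 8, 0, 6].
  Check: interpolating c through the α_i gives m(x) = 1 + 3·x (degree < 2) with m(α_i) = c_i for every i, so c is indeed a codeword.


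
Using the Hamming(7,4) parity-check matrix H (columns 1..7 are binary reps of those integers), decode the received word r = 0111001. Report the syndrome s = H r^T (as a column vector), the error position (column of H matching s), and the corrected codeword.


s = (0, 1, 0)^T, error position = 2, corrected codeword c = 0011001

Compute s = H r^T mod 2 one row at a time:
  s_1 = 1 + 0 + 0 + 1 = 2 ≡ 0 (mod 2).
  s_2 = 1 + 1 + 0 + 1 = 3 ≡ 1 (mod 2).
  s_3 = 0 + 1 + 0 + 1 = 2 ≡ 0 (mod 2).
s = (0, 1, 0)^T — this equals column 2 of H (binary 010), so error is at position 2.
Correct: flip bit 2 of r = 0111001 to get c = 0011001.


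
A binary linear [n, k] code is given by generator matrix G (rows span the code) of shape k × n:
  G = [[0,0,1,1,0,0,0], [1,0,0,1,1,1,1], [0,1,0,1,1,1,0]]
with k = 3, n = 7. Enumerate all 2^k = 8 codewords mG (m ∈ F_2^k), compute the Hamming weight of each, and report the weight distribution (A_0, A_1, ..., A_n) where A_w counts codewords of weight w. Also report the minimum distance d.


Weight distribution: A_0 = 1, A_2 = 1, A_3 = 1, A_4 = 2, A_5 = 3. Minimum distance d = 2.

Enumerate all 2^3 = 8 messages m ∈ F_2^3.
For each, compute codeword c = mG in F_2^7, then tally its weight.
  m = 000 → c = 0000000, weight = 0.
  m = 100 → c = 0011000, weight = 2.
  m = 010 → c = 1001111, weight = 5.
  m = 110 → c = 1010111, weight = 5.
  m = 001 → c = 0101110, weight = 4.
  m = 101 → c = 0110110, weight = 4.
  m = 011 → c = 1100001, weight = 3.
  m = 111 → c = 1111001, weight = 5.
Tally weights:
  weight 0: 1 codewords.
  weight 2: 1 codewords.
  weight 3: 1 codewords.
  weight 4: 2 codewords.
  weight 5: 3 codewords.
Minimum distance d = smallest w > 0 with A_w > 0 = 2.
Sanity: Σ A_w = 8 = 2^3 = 8 ✓.


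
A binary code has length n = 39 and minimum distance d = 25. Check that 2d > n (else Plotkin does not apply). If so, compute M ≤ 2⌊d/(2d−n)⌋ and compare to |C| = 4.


Plotkin bound M ≤ 4; given |C| = 4 ≤ bound (satisfied).

Check applicability: 2d = 50, n = 39.
2d − n = 11 > 0, so Plotkin applies.
Compute d/(2d−n) = 25/11 ≈ 2.2727.
⌊d/(2d−n)⌋ = 2.
Plotkin bound: M ≤ 2·2 = 4.
Given |C| = 4, check: satisfied.
This |C| is at the Plotkin bound.


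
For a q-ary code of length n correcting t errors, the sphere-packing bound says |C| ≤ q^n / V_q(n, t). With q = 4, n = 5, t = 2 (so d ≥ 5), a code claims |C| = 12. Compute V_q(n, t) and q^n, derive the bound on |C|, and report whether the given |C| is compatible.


V_q(n, t) = 106, q^n = 1024, Hamming bound = 9, |C| = 12 > bound (violated).

Step 1: Compute V_q(n, t) = Σ_{j=0}^2 C(n, j) (q−1)^j.
  j = 0: C(5,0)·(3)^0 = 1·1 = 1.
  j = 1: C(5,1)·(3)^1 = 5·3 = 15.
  j = 2: C(5,2)·(3)^2 = 10·9 = 90.
  V_q(n, t) = 1 + 15 + 90 = 106.
Step 2: q^n = 4^5 = 1024.
Step 3: Hamming bound ⌊q^n / V_q(n,t)⌋ = ⌊1024/106⌋ = 9.
Step 4: Compare |C| = 12 to 9: violated.
The claimed |C| lies above the Hamming bound, so no 4-ary code of length 5 with d ≥ 5 can have 12 codewords.


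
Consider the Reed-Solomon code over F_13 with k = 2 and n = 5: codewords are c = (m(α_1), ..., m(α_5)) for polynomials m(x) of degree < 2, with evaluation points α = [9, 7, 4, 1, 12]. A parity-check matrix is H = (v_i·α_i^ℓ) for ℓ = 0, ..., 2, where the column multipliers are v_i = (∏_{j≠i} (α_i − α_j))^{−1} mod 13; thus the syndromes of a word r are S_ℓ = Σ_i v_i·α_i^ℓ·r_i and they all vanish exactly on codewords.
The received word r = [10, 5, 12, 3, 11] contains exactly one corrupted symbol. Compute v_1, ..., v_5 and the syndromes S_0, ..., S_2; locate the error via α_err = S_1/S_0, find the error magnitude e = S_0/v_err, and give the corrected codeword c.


S = (2, 8, 6), error at position 3, error magnitude e = 8, c = [10, 5, 4, 3, 11].

Step 1: column multipliers v_i = (∏_{j≠i}(α_i − α_j))^{−1} mod 13.
  i = 1 (α = 9): (9−7)(9−4)(9−1)(9−12) = 2·5·8·(−3) = −240 ≡ 7, so v_1 = 7^{−1} = 2 (mod 13).
  i = 2 (α = 7): (7−9)(7−4)(7−1)(7−12) = (−2)·3·6·(−5) = 180 ≡ 11, so v_2 = 11^{−1} = 6 (mod 13).
  i = 3 (α = 4): (4−9)(4−7)(4−1)(4−12) = (−5)·(−3)·3·(−8) = −360 ≡ 4, so v_3 = 4^{−1} = 10 (mod 13).
  i = 4 (α = 1): (1−9)(1−7)(1−4)(1−12) = (−8)·(−6)·(−3)·(−11) = 1584 ≡ 11, so v_4 = 11^{−1} = 6 (mod 13).
  i = 5 (α = 12): (12−9)(12−7)(12−4)(12−1) = 3·5·8·11 = 1320 ≡ 7, so v_5 = 7^{−1} = 2 (mod 13).
  v = [2, 6, 10, 6, 2].
Step 2: syndromes of r = [10, 5, 12, 3, 11] (all sums mod 13).
  S_0 = Σ v_i r_i = 2·10 + 6·5 + 10·12 + 6·3 + 2·11 = 210 ≡ 2.
  S_1 = Σ v_i α_i r_i = 2·9·10 + 6·7·5 + 10·4·12 + 6·1·3 + 2·12·11 = 1152 ≡ 8.
  α_i^2 mod 13 = [3, 10, 3, 1, 1].
  S_2 = Σ v_i α_i^2 r_i = 2·3·10 + 6·10·5 + 10·3·12 + 6·1·3 + 2·1·11 = 760 ≡ 6.
  S = (2, 8, 6) ≠ 0, so r is not a codeword (an error is present).
Step 3: locate the error. For a single error e at position i, S_ℓ = v_i·e·α_i^ℓ, so α_err = S_1/S_0.
  S_0^{−1} = 2^{−1} = 7 (mod 13), so α_err = 8·7 = 56 ≡ 4 = α_3. Error position i = 3.
  Consistency check: S_2/S_1 = 6·5 = 30 ≡ 4 = α_err ✓ (single-error assumption holds).
Step 4: error magnitude e = S_0/v_3 = S_0·∏_{j≠3}(α_3 − α_j) = 2·4 = 8 ≡ 8 (mod 13).
Step 5: correct position 3: c_3 = r_3 − e = 12 − 8 ≡ 4 (mod 13). Hence c = [10, 5, 4, 3, 11].
  Check: interpolating c through the α_i gives m(x) = 7 + 9·x (degree < 2) with m(α_i) = c_i for every i, so c is indeed a codeword.


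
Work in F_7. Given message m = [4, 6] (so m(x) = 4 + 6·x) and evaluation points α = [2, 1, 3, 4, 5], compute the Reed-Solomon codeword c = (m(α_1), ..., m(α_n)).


c = [2, 3, 1, 0, 6]

Message polynomial: m(x) = 4 + 6·x (mod 7).
For each evaluation point α_i, compute m(α_i) mod 7:
  α_1 = 2: Horner steps 6 → 2, so m(2) = 2.
  α_2 = 1: Horner steps 6 → 3, so m(1) = 3.
  α_3 = 3: Horner steps 6 → 1, so m(3) = 1.
  α_4 = 4: Horner steps 6 → 0, so m(4) = 0.
  α_5 = 5: Horner steps 6 → 6, so m(5) = 6.
Codeword c = [2, 3, 1, 0, 6] ∈ F_7^5.


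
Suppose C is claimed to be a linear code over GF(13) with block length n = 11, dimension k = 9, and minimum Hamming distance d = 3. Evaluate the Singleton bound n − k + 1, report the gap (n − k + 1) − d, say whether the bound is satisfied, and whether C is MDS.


Singleton RHS = n − k + 1 = 3, slack = 0, bound satisfied, MDS.

Singleton bound: d ≤ n − k + 1.
Here n = 11, k = 9, so n − k + 1 = 3.
Given d = 3, check d ≤ 3: YES.
Slack = (n − k + 1) − d = 0.
The code is MDS (slack = 0).
Description: the claimed parameters are [11, 9, 3]_13; such a code would be MDS (meets Singleton bound).


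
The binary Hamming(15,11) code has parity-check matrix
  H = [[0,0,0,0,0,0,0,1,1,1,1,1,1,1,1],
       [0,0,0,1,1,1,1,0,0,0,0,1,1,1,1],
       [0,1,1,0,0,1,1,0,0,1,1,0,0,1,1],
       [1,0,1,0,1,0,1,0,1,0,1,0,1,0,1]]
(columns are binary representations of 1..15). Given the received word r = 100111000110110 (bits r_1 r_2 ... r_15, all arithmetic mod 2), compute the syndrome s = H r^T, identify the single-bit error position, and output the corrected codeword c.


s = (0, 1, 0, 0)^T, error position = 4, corrected codeword c = 100011000110110

Compute s = H r^T mod 2 one row at a time:
  s_1 = 0 + 0 + 1 + 1 + 0 + 1 + 1 + 0 = 4 ≡ 0 (mod 2).
  s_2 = 1 + 1 + 1 + 0 + 0 + 1 + 1 + 0 = 5 ≡ 1 (mod 2).
  s_3 = 0 + 0 + 1 + 0 + 1 + 1 + 1 + 0 = 4 ≡ 0 (mod 2).
  s_4 = 1 + 0 + 1 + 0 + 0 + 1 + 1 + 0 = 4 ≡ 0 (mod 2).
s = (0, 1, 0, 0)^T — this equals column 4 of H (binary 0100), so error is at position 4.
Correct: flip bit 4 of r = 100111000110110 to get c = 100011000110110.


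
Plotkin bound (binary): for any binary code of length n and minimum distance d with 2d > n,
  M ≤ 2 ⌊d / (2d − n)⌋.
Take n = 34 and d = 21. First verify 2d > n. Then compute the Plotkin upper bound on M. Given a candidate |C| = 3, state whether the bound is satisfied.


Plotkin bound M ≤ 4; given |C| = 3 ≤ bound (satisfied).

Check applicability: 2d = 42, n = 34.
2d − n = 8 > 0, so Plotkin applies.
Compute d/(2d−n) = 21/8 ≈ 2.6250.
⌊d/(2d−n)⌋ = 2.
Plotkin bound: M ≤ 2·2 = 4.
Given |C| = 3, check: satisfied.
This |C| is below the Plotkin bound.


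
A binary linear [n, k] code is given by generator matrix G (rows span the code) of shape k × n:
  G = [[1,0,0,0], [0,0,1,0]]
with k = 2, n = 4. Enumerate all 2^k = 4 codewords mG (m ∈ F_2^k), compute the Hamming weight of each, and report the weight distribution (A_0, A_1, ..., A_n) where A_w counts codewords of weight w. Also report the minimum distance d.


Weight distribution: A_0 = 1, A_1 = 2, A_2 = 1. Minimum distance d = 1.

Enumerate all 2^2 = 4 messages m ∈ F_2^2.
For each, compute codeword c = mG in F_2^4, then tally its weight.
  m = 00 → c = 0000, weight = 0.
  m = 10 → c = 1000, weight = 1.
  m = 01 → c = 0010, weight = 1.
  m = 11 → c = 1010, weight = 2.
Tally weights:
  weight 0: 1 codewords.
  weight 1: 2 codewords.
  weight 2: 1 codewords.
Minimum distance d = smallest w > 0 with A_w > 0 = 1.
Sanity: Σ A_w = 4 = 2^2 = 4 ✓.


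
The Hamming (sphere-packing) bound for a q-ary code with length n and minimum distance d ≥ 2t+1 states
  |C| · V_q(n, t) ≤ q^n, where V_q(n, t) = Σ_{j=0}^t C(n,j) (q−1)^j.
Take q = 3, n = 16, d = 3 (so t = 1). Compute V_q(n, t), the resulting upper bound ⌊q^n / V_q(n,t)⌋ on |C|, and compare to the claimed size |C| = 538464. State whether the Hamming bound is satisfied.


V_q(n, t) = 33, q^n = 43046721, Hamming bound = 1304446, |C| = 538464 ≤ bound (satisfied).

Step 1: Compute V_q(n, t) = Σ_{j=0}^1 C(n, j) (q−1)^j.
  j = 0: C(16,0)·(2)^0 = 1·1 = 1.
  j = 1: C(16,1)·(2)^1 = 16·2 = 32.
  V_q(n, t) = 1 + 32 = 33.
Step 2: q^n = 3^16 = 43046721.
Step 3: Hamming bound ⌊q^n / V_q(n,t)⌋ = ⌊43046721/33⌋ = 1304446.
Step 4: Compare |C| = 538464 to 1304446: satisfied.
The claimed |C| lies below the Hamming bound.


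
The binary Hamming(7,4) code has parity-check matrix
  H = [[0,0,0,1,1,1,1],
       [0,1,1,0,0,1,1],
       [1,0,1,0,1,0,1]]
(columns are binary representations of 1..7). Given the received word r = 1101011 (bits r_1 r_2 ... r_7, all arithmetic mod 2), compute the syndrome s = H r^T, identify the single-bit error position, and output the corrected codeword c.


s = (1, 1, 0)^T, error position = 6, corrected codeword c = 1101001

Compute s = H r^T mod 2 one row at a time:
  s_1 = 1 + 0 + 1 + 1 = 3 ≡ 1 (mod 2).
  s_2 = 1 + 0 + 1 + 1 = 3 ≡ 1 (mod 2).
  s_3 = 1 + 0 + 0 + 1 = 2 ≡ 0 (mod 2).
s = (1, 1, 0)^T — this equals column 6 of H (binary 110), so error is at position 6.
Correct: flip bit 6 of r = 1101011 to get c = 1101001.


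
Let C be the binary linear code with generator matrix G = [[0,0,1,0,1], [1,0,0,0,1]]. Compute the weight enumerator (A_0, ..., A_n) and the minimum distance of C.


Weight distribution: A_0 = 1, A_2 = 3. Minimum distance d = 2.

Enumerate all 2^2 = 4 messages m ∈ F_2^2.
For each, compute codeword c = mG in F_2^5, then tally its weight.
  m = 00 → c = 00000, weight = 0.
  m = 10 → c = 00101, weight = 2.
  m = 01 → c = 10001, weight = 2.
  m = 11 → c = 10100, weight = 2.
Tally weights:
  weight 0: 1 codewords.
  weight 2: 3 codewords.
Minimum distance d = smallest w > 0 with A_w > 0 = 2.
Sanity: Σ A_w = 4 = 2^2 = 4 ✓.


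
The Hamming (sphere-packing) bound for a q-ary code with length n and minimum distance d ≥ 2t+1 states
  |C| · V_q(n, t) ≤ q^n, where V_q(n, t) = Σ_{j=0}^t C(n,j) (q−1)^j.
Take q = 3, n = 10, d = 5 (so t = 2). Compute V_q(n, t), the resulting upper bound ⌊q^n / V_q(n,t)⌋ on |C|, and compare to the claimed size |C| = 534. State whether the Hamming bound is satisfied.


V_q(n, t) = 201, q^n = 59049, Hamming bound = 293, |C| = 534 > bound (violated).

Step 1: Compute V_q(n, t) = Σ_{j=0}^2 C(n, j) (q−1)^j.
  j = 0: C(10,0)·(2)^0 = 1·1 = 1.
  j = 1: C(10,1)·(2)^1 = 10·2 = 20.
  j = 2: C(10,2)·(2)^2 = 45·4 = 180.
  V_q(n, t) = 1 + 20 + 180 = 201.
Step 2: q^n = 3^10 = 59049.
Step 3: Hamming bound ⌊q^n / V_q(n,t)⌋ = ⌊59049/201⌋ = 293.
Step 4: Compare |C| = 534 to 293: violated.
The claimed |C| lies above the Hamming bound, so no 3-ary code of length 10 with d ≥ 5 can have 534 codewords.
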